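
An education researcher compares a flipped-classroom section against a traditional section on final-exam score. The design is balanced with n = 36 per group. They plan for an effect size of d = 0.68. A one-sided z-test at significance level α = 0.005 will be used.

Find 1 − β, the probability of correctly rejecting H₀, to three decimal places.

Power ≈ 0.621

Noncentrality parameter: δ = d·√(n/2) = 0.68 × √(36/2) = 2.8850
One-sided α = 0.005 → critical value z_{0.005} = 2.576.
Power = Φ(δ − 2.576) = Φ(0.309) = 0.6214.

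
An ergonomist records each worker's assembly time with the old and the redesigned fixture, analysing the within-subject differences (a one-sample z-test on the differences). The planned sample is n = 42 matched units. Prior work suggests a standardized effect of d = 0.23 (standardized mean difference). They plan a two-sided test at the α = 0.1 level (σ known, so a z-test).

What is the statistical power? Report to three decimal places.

Noncentrality parameter: δ = d·√n = 0.23 × √42 = 1.4906
Two-sided α = 0.1 → critical value z_{0.05} = 1.645.
Power = Φ(δ − 1.645) + Φ(−δ − 1.645) = Φ(-0.154) + Φ(-3.135) = 0.4387 + 0.0009 = 0.4396.

Power ≈ 0.440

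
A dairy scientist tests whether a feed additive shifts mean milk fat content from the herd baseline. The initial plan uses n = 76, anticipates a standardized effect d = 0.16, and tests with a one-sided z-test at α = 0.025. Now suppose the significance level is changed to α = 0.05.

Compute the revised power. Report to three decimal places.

Power ≈ 0.401

δ = d·√n = 0.16 × √76 = 1.3948 (unchanged). New critical value: z_{0.05} = 1.645.
Revised power = Φ(δ − 1.645) = Φ(-0.250) = 0.4013.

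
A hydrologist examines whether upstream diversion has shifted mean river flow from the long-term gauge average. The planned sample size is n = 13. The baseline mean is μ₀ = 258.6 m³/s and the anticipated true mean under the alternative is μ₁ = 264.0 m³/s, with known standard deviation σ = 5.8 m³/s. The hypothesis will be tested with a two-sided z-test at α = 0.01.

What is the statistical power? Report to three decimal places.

Standardized effect: d = |μ₁ − μ₀| / σ = |264.0 − 258.6| / 5.8 = 0.9310
Noncentrality parameter: δ = d·√n = 0.9310 × √13 = 3.3569
Critical value for a two-sided test at α = 0.01: z_{α/2} = 2.576.
Power = Φ(δ − 2.576) + Φ(−δ − 2.576) = Φ(0.781) + Φ(-5.933) = 0.7826 + 0.0000 = 0.7826.

Power ≈ 0.783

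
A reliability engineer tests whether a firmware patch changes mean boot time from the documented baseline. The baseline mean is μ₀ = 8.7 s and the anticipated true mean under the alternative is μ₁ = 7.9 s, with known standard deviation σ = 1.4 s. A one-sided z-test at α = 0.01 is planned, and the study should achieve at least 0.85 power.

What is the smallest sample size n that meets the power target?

n = 35

Standardized effect: d = |μ₁ − μ₀| / σ = |7.9 − 8.7| / 1.4 = 0.5714
For power 0.85 need Φ(δ − z_{0.01}) = 0.85, so δ = z_{0.01} + z_{0.15} = 2.326 + 1.036 = 3.363.
δ = d·√n ⇒ n = (δ/d)² = (3.363 / 0.5714)² = 34.63.
Round up to the next whole unit.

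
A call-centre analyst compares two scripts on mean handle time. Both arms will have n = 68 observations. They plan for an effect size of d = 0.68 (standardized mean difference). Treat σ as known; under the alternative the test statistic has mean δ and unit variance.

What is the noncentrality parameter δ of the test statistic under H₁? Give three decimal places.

The noncentrality parameter scales effect size by the design's sample-size factor: δ = d·√(n/2) = 0.68 × √(68/2) = 3.9650

δ ≈ 3.965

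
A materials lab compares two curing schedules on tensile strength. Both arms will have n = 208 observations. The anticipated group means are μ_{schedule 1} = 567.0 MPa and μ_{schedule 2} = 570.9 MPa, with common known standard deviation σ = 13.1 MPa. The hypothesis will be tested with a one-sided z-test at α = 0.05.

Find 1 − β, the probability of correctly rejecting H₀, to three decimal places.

Power ≈ 0.918

Standardized effect: d = |μ_{schedule 1} − μ_{schedule 2}| / σ = |567.0 − 570.9| / 13.1 = 0.2977
Noncentrality parameter: δ = d·√(n/2) = 0.2977 × √(208/2) = 3.0361
One-sided α = 0.05 → critical value z_{0.05} = 1.645.
Power = P(Z > 1.645 − δ) = Φ(1.391) = 0.9179.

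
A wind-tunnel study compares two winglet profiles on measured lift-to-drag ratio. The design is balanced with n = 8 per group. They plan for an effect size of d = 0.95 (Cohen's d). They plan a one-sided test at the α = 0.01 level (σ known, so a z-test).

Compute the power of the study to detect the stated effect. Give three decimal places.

Noncentrality parameter: δ = d·√(n/2) = 0.95 × √(8/2) = 1.9000
Critical value for a one-sided test at α = 0.01: z_α = 2.326.
Power = P(Z > 2.326 − δ) = Φ(-0.426) = 0.3349.

Power ≈ 0.335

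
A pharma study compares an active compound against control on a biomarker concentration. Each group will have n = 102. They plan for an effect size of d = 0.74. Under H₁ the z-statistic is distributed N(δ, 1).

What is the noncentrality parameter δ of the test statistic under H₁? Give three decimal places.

δ ≈ 5.285

δ = d·√(n/2) = 0.74 × √(102/2) = 5.2847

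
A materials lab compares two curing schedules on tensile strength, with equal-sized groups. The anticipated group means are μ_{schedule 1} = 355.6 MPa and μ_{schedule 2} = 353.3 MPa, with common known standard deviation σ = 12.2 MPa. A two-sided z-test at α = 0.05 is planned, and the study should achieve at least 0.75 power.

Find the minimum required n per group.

Standardized effect: d = |μ_{schedule 1} − μ_{schedule 2}| / σ = |355.6 − 353.3| / 12.2 = 0.1885
For power 0.75 need Φ(δ − z_{0.025}) = 0.75, so δ = z_{0.025} + z_{0.25} = 1.960 + 0.674 = 2.634.
(The Φ(−δ − z_{α/2}) term is vanishingly small for δ > 0 and is dropped in the standard sample-size formula.)
δ = d·√(n/2) ⇒ n = 2(δ/d)² = 2 × (2.634 / 0.1885)² = 390.55.
Rounding up, n = 391 per group.

n = 391 per group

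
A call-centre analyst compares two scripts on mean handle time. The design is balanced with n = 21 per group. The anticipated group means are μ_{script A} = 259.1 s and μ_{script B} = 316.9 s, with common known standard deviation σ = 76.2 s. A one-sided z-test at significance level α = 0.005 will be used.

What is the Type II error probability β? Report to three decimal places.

Standardized effect: d = |μ_{script A} − μ_{script B}| / σ = |259.1 − 316.9| / 76.2 = 0.7585
Noncentrality parameter: δ = d·√(n/2) = 0.7585 × √(21/2) = 2.4579
One-sided α = 0.005 → critical value z_{0.005} = 2.576.
Power = Φ(δ − 2.576) = Φ(-0.118) = 0.4531.
Type II error: β = 1 − power = 1 − 0.4531 = 0.5469.

β ≈ 0.547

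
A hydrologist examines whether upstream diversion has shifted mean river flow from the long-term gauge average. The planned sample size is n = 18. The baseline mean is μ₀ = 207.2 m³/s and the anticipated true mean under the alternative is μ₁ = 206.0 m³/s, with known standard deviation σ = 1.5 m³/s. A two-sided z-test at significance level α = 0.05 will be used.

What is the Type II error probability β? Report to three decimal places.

Standardized effect: d = |μ₁ − μ₀| / σ = |206.0 − 207.2| / 1.5 = 0.8000
Noncentrality parameter: δ = d·√n = 0.8000 × √18 = 3.3941
Two-sided α = 0.05 → critical value z_{0.025} = 1.960.
Power = Φ(δ − 1.960) + Φ(−δ − 1.960) = Φ(1.434) + Φ(-5.354) = 0.9242 + 0.0000 = 0.9242.
Type II error: β = 1 − power = 1 − 0.9242 = 0.0758.

β ≈ 0.076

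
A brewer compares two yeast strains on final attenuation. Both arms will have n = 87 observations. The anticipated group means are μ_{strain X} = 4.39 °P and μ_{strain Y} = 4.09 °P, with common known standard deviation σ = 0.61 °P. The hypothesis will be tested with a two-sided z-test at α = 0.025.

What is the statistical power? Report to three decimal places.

Power ≈ 0.842

Standardized effect: d = |μ_{strain X} − μ_{strain Y}| / σ = |4.39 − 4.09| / 0.61 = 0.4918
Noncentrality parameter: δ = d·√(n/2) = 0.4918 × √(87/2) = 3.2437
Critical value for a two-sided test at α = 0.025: z_{α/2} = 2.241.
Power = Φ(δ − 2.241) + Φ(−δ − 2.241) = Φ(1.002) + Φ(-5.485) = 0.8419 + 0.0000 = 0.8419.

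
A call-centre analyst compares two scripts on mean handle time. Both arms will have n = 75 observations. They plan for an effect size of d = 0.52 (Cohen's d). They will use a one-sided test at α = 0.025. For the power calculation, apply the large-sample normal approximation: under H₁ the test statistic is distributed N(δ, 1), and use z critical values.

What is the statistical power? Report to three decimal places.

Power ≈ 0.890

Noncentrality parameter: δ = d·√(n/2) = 0.52 × √(75/2) = 3.1843
One-sided α = 0.025 → critical value z_{0.025} = 1.960.
Power = Φ(δ − 1.960) = Φ(1.224) = 0.8896.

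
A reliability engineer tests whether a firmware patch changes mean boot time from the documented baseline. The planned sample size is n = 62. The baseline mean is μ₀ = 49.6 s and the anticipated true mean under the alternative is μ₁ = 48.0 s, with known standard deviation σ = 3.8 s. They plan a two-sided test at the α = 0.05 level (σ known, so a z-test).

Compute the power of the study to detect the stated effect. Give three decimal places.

Power ≈ 0.912

Standardized effect: d = |μ₁ − μ₀| / σ = |48.0 − 49.6| / 3.8 = 0.4211
Noncentrality parameter: δ = d·√n = 0.4211 × √62 = 3.3154
Critical value for a two-sided test at α = 0.05: z_{α/2} = 1.960.
Power = Φ(δ − 1.960) + Φ(−δ − 1.960) = Φ(1.355) + Φ(-5.275) = 0.9124 + 0.0000 = 0.9124.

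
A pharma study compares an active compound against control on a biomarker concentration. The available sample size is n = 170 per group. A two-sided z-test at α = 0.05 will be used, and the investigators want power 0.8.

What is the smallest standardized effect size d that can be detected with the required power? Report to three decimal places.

d ≈ 0.304

Required noncentrality: δ = z_{0.025} + z_{0.20} = 1.960 + 0.842 = 2.802.
(The second rejection-region term Φ(−δ − z_{α/2}) is negligible and dropped.)
δ = d·√(n/2) ⇒ d = δ/√(n/2) = 2.802/√(170/2) = 0.3039.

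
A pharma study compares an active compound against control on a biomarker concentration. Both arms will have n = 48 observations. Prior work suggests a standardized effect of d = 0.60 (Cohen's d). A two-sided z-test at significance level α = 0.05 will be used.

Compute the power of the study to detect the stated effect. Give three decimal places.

Noncentrality parameter: δ = d·√(n/2) = 0.60 × √(48/2) = 2.9394
Two-sided α = 0.05 → critical value z_{0.025} = 1.960.
Power = Φ(δ − 1.960) + Φ(−δ − 1.960) = Φ(0.979) + Φ(-4.899) = 0.8363 + 0.0000 = 0.8363.

Power ≈ 0.836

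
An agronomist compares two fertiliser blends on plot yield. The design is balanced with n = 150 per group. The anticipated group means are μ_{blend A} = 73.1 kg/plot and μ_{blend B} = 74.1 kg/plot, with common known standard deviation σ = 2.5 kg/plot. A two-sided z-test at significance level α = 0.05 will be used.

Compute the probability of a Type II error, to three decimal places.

β ≈ 0.066

Standardized effect: d = |μ_{blend A} − μ_{blend B}| / σ = |73.1 − 74.1| / 2.5 = 0.4000
Noncentrality parameter: δ = d·√(n/2) = 0.4000 × √(150/2) = 3.4641
Two-sided α = 0.05 → critical value z_{0.025} = 1.960.
Power = Φ(δ − 1.960) + Φ(−δ − 1.960) = Φ(1.504) + Φ(-5.424) = 0.9337 + 0.0000 = 0.9337.
Type II error: β = 1 − power = 1 − 0.9337 = 0.0663.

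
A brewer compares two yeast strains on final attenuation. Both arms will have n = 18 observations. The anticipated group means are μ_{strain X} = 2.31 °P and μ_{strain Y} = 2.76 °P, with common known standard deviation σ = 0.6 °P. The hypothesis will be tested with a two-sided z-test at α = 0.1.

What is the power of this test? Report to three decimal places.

Power ≈ 0.728

Standardized effect: d = |μ_{strain X} − μ_{strain Y}| / σ = |2.31 − 2.76| / 0.6 = 0.7500
Noncentrality parameter: δ = d·√(n/2) = 0.7500 × √(18/2) = 2.2500
Two-sided α = 0.1 → critical value z_{0.05} = 1.645.
Power = Φ(δ − 1.645) + Φ(−δ − 1.645) = Φ(0.605) + Φ(-3.895) = 0.7275 + 0.0000 = 0.7275.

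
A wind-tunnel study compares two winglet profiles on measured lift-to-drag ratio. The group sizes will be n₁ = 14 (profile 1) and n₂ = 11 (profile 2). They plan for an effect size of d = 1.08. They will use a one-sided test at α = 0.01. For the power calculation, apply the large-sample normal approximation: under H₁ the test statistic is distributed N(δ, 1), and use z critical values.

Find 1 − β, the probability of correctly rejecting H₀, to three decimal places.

Power ≈ 0.638

Noncentrality parameter: δ = d / √(1/n₁ + 1/n₂) = 1.08 / √(1/14 + 1/11) = 2.6805
Critical value for a one-sided test at α = 0.01: z_α = 2.326.
Power = P(Z > 2.326 − δ) = Φ(0.354) = 0.6384.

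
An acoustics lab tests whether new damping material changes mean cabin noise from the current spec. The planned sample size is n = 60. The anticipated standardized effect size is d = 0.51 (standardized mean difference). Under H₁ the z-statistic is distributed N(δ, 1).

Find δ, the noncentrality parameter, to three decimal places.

δ = d·√n = 0.51 × √60 = 3.9504

δ ≈ 3.950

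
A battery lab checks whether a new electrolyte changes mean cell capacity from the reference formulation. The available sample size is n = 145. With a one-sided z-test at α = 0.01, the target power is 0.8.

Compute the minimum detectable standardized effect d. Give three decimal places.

Need Φ(δ − 2.326) = 0.8, so δ = 2.326 + 0.842 = 3.168.
δ = d·√n ⇒ d = δ/√n = 3.168/√145 = 0.2631.

d ≈ 0.263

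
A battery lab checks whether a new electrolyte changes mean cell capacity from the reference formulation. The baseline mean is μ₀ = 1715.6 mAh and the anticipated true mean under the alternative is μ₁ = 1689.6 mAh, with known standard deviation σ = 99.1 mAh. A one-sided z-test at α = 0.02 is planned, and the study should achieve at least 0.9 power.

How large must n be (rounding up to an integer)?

Standardized effect: d = |μ₁ − μ₀| / σ = |1689.6 − 1715.6| / 99.1 = 0.2624
Set Φ(δ − 2.054) = 0.9; then δ − 2.054 = Φ⁻¹(0.9) = 1.282, giving δ = 3.335.
δ = d·√n ⇒ n = (δ/d)² = (3.335 / 0.2624)² = 161.61.
Rounding up, n = 162.

n = 162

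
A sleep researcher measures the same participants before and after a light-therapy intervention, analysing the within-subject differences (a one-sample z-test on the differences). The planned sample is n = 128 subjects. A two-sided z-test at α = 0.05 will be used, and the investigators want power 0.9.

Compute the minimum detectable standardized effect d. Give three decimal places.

Need Φ(δ − 1.960) = 0.9, so δ = 1.960 + 1.282 = 3.242.
(The second rejection-region term Φ(−δ − z_{α/2}) is negligible and dropped.)
δ = d·√n ⇒ d = δ/√n = 3.242/√128 = 0.2865.

d ≈ 0.287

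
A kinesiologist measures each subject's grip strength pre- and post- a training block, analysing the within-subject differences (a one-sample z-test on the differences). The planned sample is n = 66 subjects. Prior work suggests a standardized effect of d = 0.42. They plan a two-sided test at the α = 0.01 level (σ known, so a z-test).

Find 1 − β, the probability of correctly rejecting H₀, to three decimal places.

Noncentrality parameter: λ = d·√n = 0.42 × √66 = 3.4121
Two-sided α = 0.01 → critical value z_{0.005} = 2.576.
Power = Φ(λ − 2.576) + Φ(−λ − 2.576) = Φ(0.836) + Φ(-5.988) = 0.7985 + 0.0000 = 0.7985.

Power ≈ 0.798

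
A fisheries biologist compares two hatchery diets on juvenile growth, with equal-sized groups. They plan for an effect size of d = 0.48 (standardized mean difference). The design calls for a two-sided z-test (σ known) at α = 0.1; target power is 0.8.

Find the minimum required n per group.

n = 54 per group

For power 0.8 need Φ(δ − z_{0.05}) = 0.8, so δ = z_{0.05} + z_{0.20} = 1.645 + 0.842 = 2.486.
(Ignoring the negligible lower-tail rejection probability gives the usual closed-form inversion.)
δ = d·√(n/2) ⇒ n = 2(δ/d)² = 2 × (2.486 / 0.48)² = 53.67.
Rounding up, n = 54 per group.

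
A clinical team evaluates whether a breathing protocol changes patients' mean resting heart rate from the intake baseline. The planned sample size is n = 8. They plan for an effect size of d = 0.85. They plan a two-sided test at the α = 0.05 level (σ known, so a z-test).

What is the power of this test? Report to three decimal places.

Power ≈ 0.672

Noncentrality parameter: δ = d·√n = 0.85 × √8 = 2.4042
Critical value for a two-sided test at α = 0.05: z_{α/2} = 1.960.
Power = Φ(δ − 1.960) + Φ(−δ − 1.960) = Φ(0.444) + Φ(-4.364) = 0.6716 + 0.0000 = 0.6716.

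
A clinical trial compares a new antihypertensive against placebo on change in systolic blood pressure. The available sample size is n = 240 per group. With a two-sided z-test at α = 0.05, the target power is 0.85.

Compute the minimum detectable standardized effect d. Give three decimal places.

d ≈ 0.274

Need Φ(δ − 1.960) = 0.85, so δ = 1.960 + 1.036 = 2.996.
(The second rejection-region term Φ(−δ − z_{α/2}) is negligible and dropped.)
δ = d·√(n/2) ⇒ d = δ/√(n/2) = 2.996/√(240/2) = 0.2735.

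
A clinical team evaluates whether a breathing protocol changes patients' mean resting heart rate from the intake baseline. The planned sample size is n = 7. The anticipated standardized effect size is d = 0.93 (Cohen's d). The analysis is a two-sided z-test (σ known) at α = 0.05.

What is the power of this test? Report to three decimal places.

Power ≈ 0.692

Noncentrality parameter: δ = d·√n = 0.93 × √7 = 2.4605
Critical value for a two-sided test at α = 0.05: z_{α/2} = 1.960.
Power = Φ(δ − 1.960) + Φ(−δ − 1.960) = Φ(0.501) + Φ(-4.421) = 0.6917 + 0.0000 = 0.6917.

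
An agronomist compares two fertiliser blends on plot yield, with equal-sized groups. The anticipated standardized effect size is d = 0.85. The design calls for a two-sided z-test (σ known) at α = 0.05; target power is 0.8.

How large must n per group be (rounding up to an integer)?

For power 0.8 need Φ(δ − z_{0.025}) = 0.8, so δ = z_{0.025} + z_{0.20} = 1.960 + 0.842 = 2.802.
(The Φ(−δ − z_{α/2}) term is vanishingly small for δ > 0 and is dropped in the standard sample-size formula.)
δ = d·√(n/2) ⇒ n = 2(δ/d)² = 2 × (2.802 / 0.85)² = 21.73.
Round up to the next whole unit.

n = 22 per group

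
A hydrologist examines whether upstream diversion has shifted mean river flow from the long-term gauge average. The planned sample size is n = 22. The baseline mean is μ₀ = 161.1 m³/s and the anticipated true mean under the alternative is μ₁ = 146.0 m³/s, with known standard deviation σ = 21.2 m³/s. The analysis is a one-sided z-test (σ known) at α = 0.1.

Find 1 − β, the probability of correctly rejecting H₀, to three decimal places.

Power ≈ 0.980

Standardized effect: d = |μ₁ − μ₀| / σ = |146.0 − 161.1| / 21.2 = 0.7123
Noncentrality parameter: δ = d·√n = 0.7123 × √22 = 3.3408
Critical value for a one-sided test at α = 0.1: z_α = 1.282.
Power = P(Z > 1.282 − δ) = Φ(2.059) = 0.9803.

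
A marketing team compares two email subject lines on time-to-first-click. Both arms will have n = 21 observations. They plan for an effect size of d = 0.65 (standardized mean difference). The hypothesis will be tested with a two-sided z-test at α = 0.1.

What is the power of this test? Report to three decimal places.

Power ≈ 0.678

Noncentrality parameter: δ = d·√(n/2) = 0.65 × √(21/2) = 2.1062
Two-sided α = 0.1 → critical value z_{0.05} = 1.645.
Power = Φ(δ − 1.645) + Φ(−δ − 1.645) = Φ(0.461) + Φ(-3.751) = 0.6777 + 0.0001 = 0.6778.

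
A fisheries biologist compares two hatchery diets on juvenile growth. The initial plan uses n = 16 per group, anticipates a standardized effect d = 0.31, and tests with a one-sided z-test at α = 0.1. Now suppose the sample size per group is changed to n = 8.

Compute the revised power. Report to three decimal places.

With n = 8 per group: δ = d·√(n/2) = 0.31 × √(8/2) = 0.6200. Critical value z_{0.1} = 1.282.
Revised power = Φ(δ − 1.282) = Φ(-0.662) = 0.2541.

Power ≈ 0.254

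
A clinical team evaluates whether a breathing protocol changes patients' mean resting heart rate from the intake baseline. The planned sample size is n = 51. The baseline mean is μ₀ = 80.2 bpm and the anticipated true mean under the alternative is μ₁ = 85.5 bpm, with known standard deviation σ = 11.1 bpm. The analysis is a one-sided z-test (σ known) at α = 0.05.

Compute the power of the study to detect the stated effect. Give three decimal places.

Standardized effect: d = |μ₁ − μ₀| / σ = |85.5 − 80.2| / 11.1 = 0.4775
Noncentrality parameter: λ = d·√n = 0.4775 × √51 = 3.4099
One-sided α = 0.05 → critical value z_{0.05} = 1.645.
Power = Φ(λ − 1.645) = Φ(1.765) = 0.9612.

Power ≈ 0.961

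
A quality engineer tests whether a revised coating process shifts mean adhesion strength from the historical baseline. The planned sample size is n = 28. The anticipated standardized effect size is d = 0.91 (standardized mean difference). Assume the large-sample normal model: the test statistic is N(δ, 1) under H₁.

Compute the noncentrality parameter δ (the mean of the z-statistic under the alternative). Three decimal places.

δ ≈ 4.815

δ = d·√n = 0.91 × √28 = 4.8153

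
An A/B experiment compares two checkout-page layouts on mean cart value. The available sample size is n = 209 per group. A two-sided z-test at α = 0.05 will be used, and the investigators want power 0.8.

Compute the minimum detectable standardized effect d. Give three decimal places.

Required noncentrality: δ = z_{0.025} + z_{0.20} = 1.960 + 0.842 = 2.802.
(The second rejection-region term Φ(−δ − z_{α/2}) is negligible and dropped.)
δ = d·√(n/2) ⇒ d = δ/√(n/2) = 2.802/√(209/2) = 0.2741.

d ≈ 0.274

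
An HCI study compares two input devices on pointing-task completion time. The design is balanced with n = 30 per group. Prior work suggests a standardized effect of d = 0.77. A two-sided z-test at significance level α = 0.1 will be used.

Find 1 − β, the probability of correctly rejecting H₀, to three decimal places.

Noncentrality parameter: δ = d·√(n/2) = 0.77 × √(30/2) = 2.9822
Two-sided α = 0.1 → critical value z_{0.05} = 1.645.
Power = Φ(δ − 1.645) + Φ(−δ − 1.645) = Φ(1.337) + Φ(-4.627) = 0.9094 + 0.0000 = 0.9094.

Power ≈ 0.909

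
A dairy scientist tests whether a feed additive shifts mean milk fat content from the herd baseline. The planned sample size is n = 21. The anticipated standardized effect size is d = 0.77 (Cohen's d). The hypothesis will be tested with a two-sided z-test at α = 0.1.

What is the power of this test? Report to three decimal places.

Noncentrality parameter: δ = d·√n = 0.77 × √21 = 3.5286
Critical value for a two-sided test at α = 0.1: z_{α/2} = 1.645.
Power = Φ(δ − 1.645) + Φ(−δ − 1.645) = Φ(1.884) + Φ(-5.173) = 0.9702 + 0.0000 = 0.9702.

Power ≈ 0.970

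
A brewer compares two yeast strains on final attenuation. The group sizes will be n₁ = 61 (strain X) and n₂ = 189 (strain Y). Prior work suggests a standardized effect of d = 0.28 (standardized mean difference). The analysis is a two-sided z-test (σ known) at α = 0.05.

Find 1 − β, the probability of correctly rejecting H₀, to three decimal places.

Power ≈ 0.477

Noncentrality parameter: δ = d / √(1/n₁ + 1/n₂) = 0.28 / √(1/61 + 1/189) = 1.9014
Two-sided α = 0.05 → critical value z_{0.025} = 1.960.
Power = Φ(δ − 1.960) + Φ(−δ − 1.960) = Φ(-0.059) + Φ(-3.861) = 0.4767 + 0.0001 = 0.4767.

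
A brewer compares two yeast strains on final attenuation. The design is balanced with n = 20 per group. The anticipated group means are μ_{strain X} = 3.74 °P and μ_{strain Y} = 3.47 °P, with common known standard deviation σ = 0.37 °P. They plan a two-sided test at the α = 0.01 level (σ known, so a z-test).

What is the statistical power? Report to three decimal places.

Power ≈ 0.394

Standardized effect: d = |μ_{strain X} − μ_{strain Y}| / σ = |3.74 − 3.47| / 0.37 = 0.7297
Noncentrality parameter: δ = d·√(n/2) = 0.7297 × √(20/2) = 2.3076
Critical value for a two-sided test at α = 0.01: z_{α/2} = 2.576.
Power = Φ(δ − 2.576) + Φ(−δ − 2.576) = Φ(-0.268) + Φ(-4.883) = 0.3943 + 0.0000 = 0.3943.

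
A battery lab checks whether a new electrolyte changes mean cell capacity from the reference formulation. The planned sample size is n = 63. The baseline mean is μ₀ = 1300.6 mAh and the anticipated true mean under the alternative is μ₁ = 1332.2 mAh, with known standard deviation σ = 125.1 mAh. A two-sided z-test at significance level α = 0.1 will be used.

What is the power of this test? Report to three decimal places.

Power ≈ 0.641

Standardized effect: d = |μ₁ − μ₀| / σ = |1332.2 − 1300.6| / 125.1 = 0.2526
Noncentrality parameter: δ = d·√n = 0.2526 × √63 = 2.0049
Critical value for a two-sided test at α = 0.1: z_{α/2} = 1.645.
Power = Φ(δ − 1.645) + Φ(−δ − 1.645) = Φ(0.360) + Φ(-3.650) = 0.6406 + 0.0001 = 0.6407.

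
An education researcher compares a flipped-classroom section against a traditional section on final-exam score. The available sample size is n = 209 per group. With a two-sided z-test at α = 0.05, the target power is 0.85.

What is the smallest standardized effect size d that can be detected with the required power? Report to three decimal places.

Required noncentrality: δ = z_{0.025} + z_{0.15} = 1.960 + 1.036 = 2.996.
(The second rejection-region term Φ(−δ − z_{α/2}) is negligible and dropped.)
δ = d·√(n/2) ⇒ d = δ/√(n/2) = 2.996/√(209/2) = 0.2931.

d ≈ 0.293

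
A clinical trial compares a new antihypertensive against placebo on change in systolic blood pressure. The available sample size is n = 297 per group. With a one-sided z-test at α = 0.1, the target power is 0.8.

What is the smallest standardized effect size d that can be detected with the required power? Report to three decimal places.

d ≈ 0.174

Need Φ(δ − 1.282) = 0.8, so δ = 1.282 + 0.842 = 2.123.
δ = d·√(n/2) ⇒ d = δ/√(n/2) = 2.123/√(297/2) = 0.1742.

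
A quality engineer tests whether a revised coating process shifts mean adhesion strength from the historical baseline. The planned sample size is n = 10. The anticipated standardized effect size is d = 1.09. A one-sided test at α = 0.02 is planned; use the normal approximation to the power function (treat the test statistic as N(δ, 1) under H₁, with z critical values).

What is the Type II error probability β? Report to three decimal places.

Noncentrality parameter: δ = d·√n = 1.09 × √10 = 3.4469
Critical value for a one-sided test at α = 0.02: z_α = 2.054.
Power = P(Z > 2.054 − δ) = Φ(1.393) = 0.9182.
Type II error: β = 1 − power = 1 − 0.9182 = 0.0818.

β ≈ 0.082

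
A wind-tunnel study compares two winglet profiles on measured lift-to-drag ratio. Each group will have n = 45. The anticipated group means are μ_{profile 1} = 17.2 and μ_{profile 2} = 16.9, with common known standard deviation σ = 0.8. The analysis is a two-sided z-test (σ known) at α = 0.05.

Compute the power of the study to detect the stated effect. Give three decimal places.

Standardized effect: d = |μ_{profile 1} − μ_{profile 2}| / σ = |17.2 − 16.9| / 0.8 = 0.3750
Noncentrality parameter: δ = d·√(n/2) = 0.3750 × √(45/2) = 1.7788
Two-sided α = 0.05 → critical value z_{0.025} = 1.960.
Power = Φ(δ − 1.960) + Φ(−δ − 1.960) = Φ(-0.181) + Φ(-3.739) = 0.4281 + 0.0001 = 0.4282.

Power ≈ 0.428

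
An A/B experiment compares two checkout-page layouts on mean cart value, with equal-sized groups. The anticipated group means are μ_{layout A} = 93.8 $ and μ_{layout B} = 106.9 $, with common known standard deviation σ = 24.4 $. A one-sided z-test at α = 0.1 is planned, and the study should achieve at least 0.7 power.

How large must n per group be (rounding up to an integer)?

n = 23 per group

Standardized effect: d = |μ_{layout A} − μ_{layout B}| / σ = |93.8 − 106.9| / 24.4 = 0.5369
For power 0.7 need Φ(δ − z_{0.1}) = 0.7, so δ = z_{0.1} + z_{0.30} = 1.282 + 0.524 = 1.806.
δ = d·√(n/2) ⇒ n = 2(δ/d)² = 2 × (1.806 / 0.5369)² = 22.63.
Rounding up, n = 23 per group.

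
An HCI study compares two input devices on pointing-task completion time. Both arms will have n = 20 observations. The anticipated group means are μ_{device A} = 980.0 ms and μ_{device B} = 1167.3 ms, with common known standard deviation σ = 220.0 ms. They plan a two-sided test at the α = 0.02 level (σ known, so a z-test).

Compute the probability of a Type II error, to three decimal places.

β ≈ 0.357

Standardized effect: d = |μ_{device A} − μ_{device B}| / σ = |980.0 − 1167.3| / 220.0 = 0.8514
Noncentrality parameter: δ = d·√(n/2) = 0.8514 × √(20/2) = 2.6922
Two-sided α = 0.02 → critical value z_{0.01} = 2.326.
Power = Φ(δ − 2.326) + Φ(−δ − 2.326) = Φ(0.366) + Φ(-5.019) = 0.6428 + 0.0000 = 0.6428.
Type II error: β = 1 − power = 1 − 0.6428 = 0.3572.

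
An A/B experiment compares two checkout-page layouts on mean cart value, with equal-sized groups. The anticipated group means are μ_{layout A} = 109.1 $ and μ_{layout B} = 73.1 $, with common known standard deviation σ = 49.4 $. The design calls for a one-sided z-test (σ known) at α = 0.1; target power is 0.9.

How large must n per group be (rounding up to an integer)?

n = 25 per group

Standardized effect: d = |μ_{layout A} − μ_{layout B}| / σ = |109.1 − 73.1| / 49.4 = 0.7287
Set Φ(δ − 1.282) = 0.9; then δ − 1.282 = Φ⁻¹(0.9) = 1.282, giving δ = 2.563.
δ = d·√(n/2) ⇒ n = 2(δ/d)² = 2 × (2.563 / 0.7287)² = 24.74.
Rounding up, n = 25 per group.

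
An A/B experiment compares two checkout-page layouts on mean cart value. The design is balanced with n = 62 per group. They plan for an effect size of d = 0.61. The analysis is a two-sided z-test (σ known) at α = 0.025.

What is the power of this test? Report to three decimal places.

Noncentrality parameter: δ = d·√(n/2) = 0.61 × √(62/2) = 3.3963
Critical value for a two-sided test at α = 0.025: z_{α/2} = 2.241.
Power = Φ(δ − 2.241) + Φ(−δ − 2.241) = Φ(1.155) + Φ(-5.638) = 0.8759 + 0.0000 = 0.8759.

Power ≈ 0.876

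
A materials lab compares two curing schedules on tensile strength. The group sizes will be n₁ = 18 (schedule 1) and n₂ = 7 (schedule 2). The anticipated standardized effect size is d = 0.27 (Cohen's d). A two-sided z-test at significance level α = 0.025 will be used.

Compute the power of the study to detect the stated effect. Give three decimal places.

Power ≈ 0.053

Noncentrality parameter: δ = d / √(1/n₁ + 1/n₂) = 0.27 / √(1/18 + 1/7) = 0.6061
Two-sided α = 0.025 → critical value z_{0.0125} = 2.241.
Power = Φ(δ − 2.241) + Φ(−δ − 2.241) = Φ(-1.635) + Φ(-2.848) = 0.0510 + 0.0022 = 0.0532.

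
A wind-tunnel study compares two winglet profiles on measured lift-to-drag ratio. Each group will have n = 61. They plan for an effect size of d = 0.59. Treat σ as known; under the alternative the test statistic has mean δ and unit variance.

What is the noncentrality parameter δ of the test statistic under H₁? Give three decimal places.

δ ≈ 3.258

δ = d·√(n/2) = 0.59 × √(61/2) = 3.2584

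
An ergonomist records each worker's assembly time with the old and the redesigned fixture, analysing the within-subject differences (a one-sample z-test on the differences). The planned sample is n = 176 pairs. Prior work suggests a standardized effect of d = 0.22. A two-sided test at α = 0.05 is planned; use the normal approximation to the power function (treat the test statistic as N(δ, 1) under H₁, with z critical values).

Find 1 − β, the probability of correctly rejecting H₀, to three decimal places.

Noncentrality parameter: δ = d·√n = 0.22 × √176 = 2.9186
Two-sided α = 0.05 → critical value z_{0.025} = 1.960.
Power = Φ(δ − 1.960) + Φ(−δ − 1.960) = Φ(0.959) + Φ(-4.879) = 0.8311 + 0.0000 = 0.8311.

Power ≈ 0.831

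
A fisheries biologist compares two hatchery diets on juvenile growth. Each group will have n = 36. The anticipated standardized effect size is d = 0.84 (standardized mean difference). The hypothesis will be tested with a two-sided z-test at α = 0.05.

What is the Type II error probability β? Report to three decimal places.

β ≈ 0.054

Noncentrality parameter: λ = d·√(n/2) = 0.84 × √(36/2) = 3.5638
Two-sided α = 0.05 → critical value z_{0.025} = 1.960.
Power = Φ(λ − 1.960) + Φ(−λ − 1.960) = Φ(1.604) + Φ(-5.524) = 0.9456 + 0.0000 = 0.9456.
Type II error: β = 1 − power = 1 − 0.9456 = 0.0544.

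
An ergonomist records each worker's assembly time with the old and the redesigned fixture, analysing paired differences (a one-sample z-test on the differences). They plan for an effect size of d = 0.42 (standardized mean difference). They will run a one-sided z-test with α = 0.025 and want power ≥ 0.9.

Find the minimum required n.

For power 0.9 need Φ(δ − z_{0.025}) = 0.9, so δ = z_{0.025} + z_{0.10} = 1.960 + 1.282 = 3.242.
δ = d·√n ⇒ n = (δ/d)² = (3.242 / 0.42)² = 59.57.
Round up to the next whole unit.

n = 60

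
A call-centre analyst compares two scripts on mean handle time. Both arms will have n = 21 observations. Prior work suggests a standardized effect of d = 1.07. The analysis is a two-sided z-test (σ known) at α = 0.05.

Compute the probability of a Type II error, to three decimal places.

Noncentrality parameter: δ = d·√(n/2) = 1.07 × √(21/2) = 3.4672
Two-sided α = 0.05 → critical value z_{0.025} = 1.960.
Power = Φ(δ − 1.960) + Φ(−δ − 1.960) = Φ(1.507) + Φ(-5.427) = 0.9341 + 0.0000 = 0.9341.
Type II error: β = 1 − power = 1 − 0.9341 = 0.0659.

β ≈ 0.066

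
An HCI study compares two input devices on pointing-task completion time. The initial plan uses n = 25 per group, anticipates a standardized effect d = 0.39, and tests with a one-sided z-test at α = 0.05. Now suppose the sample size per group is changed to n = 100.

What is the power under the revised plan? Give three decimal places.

With n = 100 per group: δ = d·√(n/2) = 0.39 × √(100/2) = 2.7577. Critical value z_{0.05} = 1.645.
Revised power = P(Z > 1.645 − δ) = Φ(1.113) = 0.8671.

Power ≈ 0.867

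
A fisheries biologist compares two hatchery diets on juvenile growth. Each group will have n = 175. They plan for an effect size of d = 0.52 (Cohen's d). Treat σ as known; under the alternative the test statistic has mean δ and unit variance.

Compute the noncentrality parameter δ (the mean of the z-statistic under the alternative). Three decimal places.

δ ≈ 4.864

The noncentrality parameter scales effect size by the design's sample-size factor: δ = d·√(n/2) = 0.52 × √(175/2) = 4.8642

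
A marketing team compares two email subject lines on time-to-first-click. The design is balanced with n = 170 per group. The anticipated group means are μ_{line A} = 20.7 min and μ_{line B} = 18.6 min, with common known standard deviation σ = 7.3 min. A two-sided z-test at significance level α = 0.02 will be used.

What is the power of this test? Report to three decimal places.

Power ≈ 0.628

Standardized effect: d = |μ_{line A} − μ_{line B}| / σ = |20.7 − 18.6| / 7.3 = 0.2877
Noncentrality parameter: δ = d·√(n/2) = 0.2877 × √(170/2) = 2.6522
Critical value for a two-sided test at α = 0.02: z_{α/2} = 2.326.
Power = Φ(δ − 2.326) + Φ(−δ − 2.326) = Φ(0.326) + Φ(-4.979) = 0.6277 + 0.0000 = 0.6277.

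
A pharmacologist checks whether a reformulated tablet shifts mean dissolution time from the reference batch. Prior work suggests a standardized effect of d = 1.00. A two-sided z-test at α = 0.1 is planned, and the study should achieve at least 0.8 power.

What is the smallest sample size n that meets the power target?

n = 7

Set Φ(δ − 1.645) = 0.8; then δ − 1.645 = Φ⁻¹(0.8) = 0.842, giving δ = 2.486.
(For δ > 0 the lower-tail rejection region contributes negligibly to power, so the one-term inversion is standard.)
δ = d·√n ⇒ n = (δ/d)² = (2.486 / 1.00)² = 6.18.
Round up to the next whole unit.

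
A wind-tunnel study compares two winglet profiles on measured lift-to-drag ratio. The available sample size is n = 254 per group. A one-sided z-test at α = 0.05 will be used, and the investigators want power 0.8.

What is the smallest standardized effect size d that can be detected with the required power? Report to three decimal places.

d ≈ 0.221

Required noncentrality: δ = z_{0.05} + z_{0.20} = 1.645 + 0.842 = 2.486.
δ = d·√(n/2) ⇒ d = δ/√(n/2) = 2.486/√(254/2) = 0.2206.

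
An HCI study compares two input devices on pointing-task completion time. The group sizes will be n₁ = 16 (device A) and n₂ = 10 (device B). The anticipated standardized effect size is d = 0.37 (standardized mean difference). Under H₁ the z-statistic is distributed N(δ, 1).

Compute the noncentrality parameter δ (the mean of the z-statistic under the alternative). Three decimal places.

δ = d / √(1/n₁ + 1/n₂) = 0.37 / √(1/16 + 1/10) = 0.9179

δ ≈ 0.918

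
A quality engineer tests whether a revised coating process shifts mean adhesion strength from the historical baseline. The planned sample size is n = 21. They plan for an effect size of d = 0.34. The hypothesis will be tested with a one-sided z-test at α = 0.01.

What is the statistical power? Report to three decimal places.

Power ≈ 0.221

Noncentrality parameter: δ = d·√n = 0.34 × √21 = 1.5581
Critical value for a one-sided test at α = 0.01: z_α = 2.326.
Power = Φ(δ − 2.326) = Φ(-0.768) = 0.2212.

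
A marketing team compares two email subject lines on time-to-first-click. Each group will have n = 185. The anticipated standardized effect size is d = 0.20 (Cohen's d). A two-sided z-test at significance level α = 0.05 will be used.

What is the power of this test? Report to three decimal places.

Power ≈ 0.486

Noncentrality parameter: δ = d·√(n/2) = 0.20 × √(185/2) = 1.9235
Two-sided α = 0.05 → critical value z_{0.025} = 1.960.
Power = Φ(δ − 1.960) + Φ(−δ − 1.960) = Φ(-0.036) + Φ(-3.884) = 0.4855 + 0.0001 = 0.4855.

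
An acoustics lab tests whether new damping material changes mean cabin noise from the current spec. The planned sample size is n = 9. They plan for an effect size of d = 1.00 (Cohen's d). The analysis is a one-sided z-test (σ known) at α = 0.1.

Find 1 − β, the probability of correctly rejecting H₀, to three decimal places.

Noncentrality parameter: λ = d·√n = 1.00 × √9 = 3.0000
Critical value for a one-sided test at α = 0.1: z_α = 1.282.
Power = P(Z > 1.282 − λ) = Φ(1.718) = 0.9571.

Power ≈ 0.957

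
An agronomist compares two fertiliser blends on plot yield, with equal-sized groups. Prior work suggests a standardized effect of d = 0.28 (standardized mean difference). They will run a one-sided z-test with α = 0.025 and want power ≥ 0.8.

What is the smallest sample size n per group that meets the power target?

n = 201 per group

Set Φ(δ − 1.960) = 0.8; then δ − 1.960 = Φ⁻¹(0.8) = 0.842, giving δ = 2.802.
δ = d·√(n/2) ⇒ n = 2(δ/d)² = 2 × (2.802 / 0.28)² = 200.23.
Round up to the next whole unit.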